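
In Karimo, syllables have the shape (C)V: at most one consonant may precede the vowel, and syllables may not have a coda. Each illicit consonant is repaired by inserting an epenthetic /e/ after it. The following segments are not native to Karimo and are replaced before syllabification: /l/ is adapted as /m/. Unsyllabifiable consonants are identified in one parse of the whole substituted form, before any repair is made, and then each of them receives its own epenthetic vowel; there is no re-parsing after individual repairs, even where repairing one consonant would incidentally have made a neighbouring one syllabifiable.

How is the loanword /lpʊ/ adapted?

mepʊ

Substitution: /l/ → /m/, giving /mpʊ/.
Under (C)V, the unsyllabifiable consonants are /m/ (no codas are permitted; onsets are limited to one consonant).
Inserting the epenthetic vowel yields /m/ → /me/.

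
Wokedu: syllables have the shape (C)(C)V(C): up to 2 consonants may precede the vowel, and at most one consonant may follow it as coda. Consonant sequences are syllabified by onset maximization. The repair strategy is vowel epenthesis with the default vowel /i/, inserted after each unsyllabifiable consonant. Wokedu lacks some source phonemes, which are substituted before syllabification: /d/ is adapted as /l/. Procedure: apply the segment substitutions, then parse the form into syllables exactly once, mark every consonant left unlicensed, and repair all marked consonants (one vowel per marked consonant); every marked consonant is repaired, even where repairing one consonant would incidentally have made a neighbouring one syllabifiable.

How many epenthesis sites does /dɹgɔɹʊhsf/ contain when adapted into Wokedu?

After substitution the input is /lɹgɔɹʊhsf/.
The unsyllabifiable consonants are /l/, /s/, /f/; each receives one epenthetic vowel.

3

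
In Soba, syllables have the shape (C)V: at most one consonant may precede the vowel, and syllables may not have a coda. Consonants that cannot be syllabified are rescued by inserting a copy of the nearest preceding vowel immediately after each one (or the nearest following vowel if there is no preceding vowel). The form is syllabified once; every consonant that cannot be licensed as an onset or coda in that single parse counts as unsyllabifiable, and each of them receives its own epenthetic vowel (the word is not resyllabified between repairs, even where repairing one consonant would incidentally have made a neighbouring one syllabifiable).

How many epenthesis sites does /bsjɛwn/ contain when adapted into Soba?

The unsyllabifiable consonants are /b/, /s/, /w/, /n/; each receives one epenthetic vowel.

4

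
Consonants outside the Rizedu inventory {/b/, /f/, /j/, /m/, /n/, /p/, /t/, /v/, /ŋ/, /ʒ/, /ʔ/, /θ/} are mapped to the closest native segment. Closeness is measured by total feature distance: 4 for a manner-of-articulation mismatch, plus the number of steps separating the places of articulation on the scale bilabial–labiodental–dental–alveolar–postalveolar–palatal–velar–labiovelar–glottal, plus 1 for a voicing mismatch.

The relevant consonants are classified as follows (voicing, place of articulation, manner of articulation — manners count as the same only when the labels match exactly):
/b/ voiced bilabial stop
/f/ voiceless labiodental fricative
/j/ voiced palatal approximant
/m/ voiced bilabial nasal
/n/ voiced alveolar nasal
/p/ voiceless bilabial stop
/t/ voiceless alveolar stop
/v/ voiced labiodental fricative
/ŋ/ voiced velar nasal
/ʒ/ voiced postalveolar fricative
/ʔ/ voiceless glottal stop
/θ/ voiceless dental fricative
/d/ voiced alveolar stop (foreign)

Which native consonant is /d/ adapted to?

/t/ is closest: same manner (stop), place distance 0 (alveolar→alveolar), voicing differs (+1); total 1. Next closest is /b/ at distance 3.

t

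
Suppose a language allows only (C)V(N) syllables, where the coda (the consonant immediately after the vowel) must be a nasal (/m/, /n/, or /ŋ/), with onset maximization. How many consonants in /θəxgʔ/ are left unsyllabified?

The consonants /x/, /g/, /ʔ/ cannot be parsed into a legal (C)V(N) syllable (only a nasal (/m/, /n/, or /ŋ/) is licensed in coda position; onsets are limited to one consonant).

3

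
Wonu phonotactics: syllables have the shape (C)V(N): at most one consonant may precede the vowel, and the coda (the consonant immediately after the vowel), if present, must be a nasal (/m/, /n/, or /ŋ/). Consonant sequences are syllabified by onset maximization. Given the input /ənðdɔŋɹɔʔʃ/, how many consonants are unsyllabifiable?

The consonants /ð/, /ʔ/, /ʃ/ cannot be parsed into a legal (C)V(N) syllable (only a nasal (/m/, /n/, or /ŋ/) is licensed in coda position; onsets are limited to one consonant).

3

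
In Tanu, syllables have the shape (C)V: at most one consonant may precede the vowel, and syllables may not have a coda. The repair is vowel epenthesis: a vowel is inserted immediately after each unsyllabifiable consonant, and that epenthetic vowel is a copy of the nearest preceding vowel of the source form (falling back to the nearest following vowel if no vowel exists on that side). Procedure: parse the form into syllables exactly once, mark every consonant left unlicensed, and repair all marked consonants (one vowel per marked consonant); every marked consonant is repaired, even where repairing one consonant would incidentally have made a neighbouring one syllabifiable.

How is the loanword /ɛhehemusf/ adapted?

ɛhehemusufu

Under (C)V, the unsyllabifiable consonants are /s/, /f/ (no codas are permitted; onsets are limited to one consonant).
Epenthesis after each stranded consonant: /s/ → /su/, /f/ → /fu/.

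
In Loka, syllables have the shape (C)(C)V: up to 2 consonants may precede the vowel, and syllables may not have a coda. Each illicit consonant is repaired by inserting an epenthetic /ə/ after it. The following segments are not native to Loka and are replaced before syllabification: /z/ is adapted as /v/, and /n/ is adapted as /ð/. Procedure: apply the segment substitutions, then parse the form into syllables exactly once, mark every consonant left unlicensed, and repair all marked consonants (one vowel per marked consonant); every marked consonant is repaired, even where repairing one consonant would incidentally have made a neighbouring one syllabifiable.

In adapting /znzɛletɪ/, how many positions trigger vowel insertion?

1

After substitution the input is /vðvɛletɪ/.
The unsyllabifiable consonants are /v/; each receives one epenthetic vowel.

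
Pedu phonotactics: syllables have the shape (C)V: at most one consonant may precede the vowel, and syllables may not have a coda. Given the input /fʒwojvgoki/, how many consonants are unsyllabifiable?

The consonants /f/, /ʒ/, /j/, /v/ cannot be parsed into a legal (C)V syllable (no codas are permitted; onsets are limited to one consonant).

4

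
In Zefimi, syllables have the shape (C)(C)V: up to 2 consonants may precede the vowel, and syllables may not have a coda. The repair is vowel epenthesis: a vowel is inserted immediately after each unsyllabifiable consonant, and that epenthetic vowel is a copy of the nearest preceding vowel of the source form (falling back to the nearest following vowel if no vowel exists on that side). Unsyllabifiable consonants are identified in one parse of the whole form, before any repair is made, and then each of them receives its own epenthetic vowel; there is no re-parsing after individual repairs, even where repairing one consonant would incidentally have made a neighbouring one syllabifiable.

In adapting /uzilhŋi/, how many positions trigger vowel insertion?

1

The unsyllabifiable consonants are /l/; each receives one epenthetic vowel.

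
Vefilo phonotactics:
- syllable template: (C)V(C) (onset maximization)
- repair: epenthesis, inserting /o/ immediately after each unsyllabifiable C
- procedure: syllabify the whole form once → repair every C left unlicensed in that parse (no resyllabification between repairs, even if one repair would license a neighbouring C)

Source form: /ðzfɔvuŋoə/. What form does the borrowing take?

The consonants /ð/, /z/ cannot be parsed into a legal (C)V(C) syllable (at most one coda consonant is licensed; onsets are limited to one consonant).
Each unlicensed consonant becomes the onset of a new syllable: /ð/ → /ðo/, /z/ → /zo/.

ðozofɔvuŋoə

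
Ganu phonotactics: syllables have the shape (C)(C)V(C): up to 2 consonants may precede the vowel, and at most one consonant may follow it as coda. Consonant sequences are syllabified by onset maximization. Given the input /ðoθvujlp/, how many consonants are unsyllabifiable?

Under (C)(C)V(C), the unsyllabifiable consonants are /l/, /p/ (at most one coda consonant is licensed; onsets may contain at most 2 consonants).

2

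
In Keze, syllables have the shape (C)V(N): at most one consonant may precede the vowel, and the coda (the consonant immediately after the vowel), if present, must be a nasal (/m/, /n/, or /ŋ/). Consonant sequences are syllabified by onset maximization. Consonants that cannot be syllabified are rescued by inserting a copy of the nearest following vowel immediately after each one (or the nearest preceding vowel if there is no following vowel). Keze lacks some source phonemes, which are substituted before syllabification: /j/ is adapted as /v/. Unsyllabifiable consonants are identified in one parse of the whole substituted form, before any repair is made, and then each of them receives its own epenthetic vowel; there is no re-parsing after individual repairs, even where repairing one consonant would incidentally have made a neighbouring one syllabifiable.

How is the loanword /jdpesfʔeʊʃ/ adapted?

vedepesefeʔeʊʃʊ

Substitution: /j/ → /v/, giving /vdpesfʔeʊʃ/.
The consonants /v/, /d/, /s/, /f/, /ʃ/ cannot be parsed into a legal (C)V(N) syllable (only a nasal (/m/, /n/, or /ŋ/) is licensed in coda position; onsets are limited to one consonant).
Inserting the epenthetic vowel yields /v/ → /ve/, /d/ → /de/, /s/ → /se/, /f/ → /fe/, /ʃ/ → /ʃʊ/.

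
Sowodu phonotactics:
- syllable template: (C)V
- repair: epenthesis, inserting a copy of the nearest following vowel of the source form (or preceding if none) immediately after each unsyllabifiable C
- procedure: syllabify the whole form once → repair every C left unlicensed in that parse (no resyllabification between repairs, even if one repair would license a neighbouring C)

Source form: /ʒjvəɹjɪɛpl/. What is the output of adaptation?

ʒəjəvəɹɪjɪɛpɛlɛ

The consonants /ʒ/, /j/, /ɹ/, /p/, /l/ cannot be parsed into a legal (C)V syllable (no codas are permitted; onsets are limited to one consonant).
Each unlicensed consonant becomes the onset of a new syllable: /ʒ/ → /ʒə/, /j/ → /jə/, /ɹ/ → /ɹɪ/, /p/ → /pɛ/, /l/ → /lɛ/.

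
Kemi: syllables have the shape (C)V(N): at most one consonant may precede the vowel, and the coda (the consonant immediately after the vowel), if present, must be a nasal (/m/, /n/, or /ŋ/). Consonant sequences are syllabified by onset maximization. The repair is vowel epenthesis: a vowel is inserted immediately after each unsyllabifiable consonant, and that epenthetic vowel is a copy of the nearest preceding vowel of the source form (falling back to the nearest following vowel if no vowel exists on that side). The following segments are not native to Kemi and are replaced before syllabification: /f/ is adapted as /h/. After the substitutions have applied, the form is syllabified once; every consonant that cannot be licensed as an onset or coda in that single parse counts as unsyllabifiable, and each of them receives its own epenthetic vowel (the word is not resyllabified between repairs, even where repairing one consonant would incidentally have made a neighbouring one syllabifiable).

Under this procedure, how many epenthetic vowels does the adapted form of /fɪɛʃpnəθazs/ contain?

After substitution the input is /hɪɛʃpnəθazs/.
The unsyllabifiable consonants are /ʃ/, /p/, /z/, /s/; each receives one epenthetic vowel.

4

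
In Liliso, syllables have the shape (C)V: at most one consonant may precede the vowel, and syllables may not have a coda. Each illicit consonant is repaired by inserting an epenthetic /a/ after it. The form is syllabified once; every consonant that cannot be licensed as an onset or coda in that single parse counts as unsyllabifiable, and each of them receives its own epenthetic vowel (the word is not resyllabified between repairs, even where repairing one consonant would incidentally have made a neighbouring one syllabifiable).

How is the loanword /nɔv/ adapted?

Syllabifying with onset maximization leaves /v/ stranded (no codas are permitted; onsets are limited to one consonant).
Each unlicensed consonant becomes the onset of a new syllable: /v/ → /va/.

nɔva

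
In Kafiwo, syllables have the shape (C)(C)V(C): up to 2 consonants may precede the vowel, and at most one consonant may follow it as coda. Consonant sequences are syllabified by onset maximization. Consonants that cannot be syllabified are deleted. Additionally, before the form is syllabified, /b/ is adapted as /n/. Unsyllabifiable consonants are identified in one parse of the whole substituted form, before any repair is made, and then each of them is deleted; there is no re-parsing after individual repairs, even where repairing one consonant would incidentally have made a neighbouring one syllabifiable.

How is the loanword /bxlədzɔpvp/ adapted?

xlədzɔp

Substitution: /b/ → /n/, giving /nxlədzɔpvp/.
Under (C)(C)V(C), the unsyllabifiable consonants are /n/, /v/, /p/ (at most one coda consonant is licensed; onsets may contain at most 2 consonants).
Deletion applies to /n/, /v/, /p/.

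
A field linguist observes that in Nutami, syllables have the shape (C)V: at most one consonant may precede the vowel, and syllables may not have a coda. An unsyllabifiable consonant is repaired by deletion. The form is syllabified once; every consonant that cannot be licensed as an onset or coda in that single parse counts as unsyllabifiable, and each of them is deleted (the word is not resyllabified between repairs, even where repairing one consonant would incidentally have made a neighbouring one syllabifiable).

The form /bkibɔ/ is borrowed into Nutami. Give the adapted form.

Under (C)V, the unsyllabifiable consonants are /b/ (no codas are permitted; onsets are limited to one consonant).
Deletion applies to /b/.

kibɔ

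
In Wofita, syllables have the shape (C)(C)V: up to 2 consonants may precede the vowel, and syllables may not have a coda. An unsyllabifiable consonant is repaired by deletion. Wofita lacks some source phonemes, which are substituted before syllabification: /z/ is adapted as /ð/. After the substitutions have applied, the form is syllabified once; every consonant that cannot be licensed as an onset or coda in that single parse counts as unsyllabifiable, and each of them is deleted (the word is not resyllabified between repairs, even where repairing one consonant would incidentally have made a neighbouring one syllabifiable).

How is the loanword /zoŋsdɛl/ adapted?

Substitution: /z/ → /ð/, giving /ðoŋsdɛl/.
Syllabifying with onset maximization leaves /ŋ/, /l/ stranded (no codas are permitted; onsets may contain at most 2 consonants).
Deletion applies to /ŋ/, /l/.

ðosdɛ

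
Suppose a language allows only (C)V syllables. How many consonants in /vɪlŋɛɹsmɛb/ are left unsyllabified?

Under (C)V, the unsyllabifiable consonants are /l/, /ɹ/, /s/, /b/ (no codas are permitted; onsets are limited to one consonant).

4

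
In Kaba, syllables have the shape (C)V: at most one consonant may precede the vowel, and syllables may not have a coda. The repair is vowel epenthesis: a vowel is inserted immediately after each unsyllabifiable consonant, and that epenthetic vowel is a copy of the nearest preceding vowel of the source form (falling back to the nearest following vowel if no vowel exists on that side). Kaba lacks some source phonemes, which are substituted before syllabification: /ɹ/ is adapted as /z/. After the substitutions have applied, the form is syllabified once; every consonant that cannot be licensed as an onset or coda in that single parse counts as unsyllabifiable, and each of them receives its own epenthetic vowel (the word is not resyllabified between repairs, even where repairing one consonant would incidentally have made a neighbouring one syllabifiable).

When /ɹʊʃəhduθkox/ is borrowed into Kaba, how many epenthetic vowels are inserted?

After substitution the input is /zʊʃəhduθkox/.
The unsyllabifiable consonants are /h/, /θ/, /x/; each receives one epenthetic vowel.

3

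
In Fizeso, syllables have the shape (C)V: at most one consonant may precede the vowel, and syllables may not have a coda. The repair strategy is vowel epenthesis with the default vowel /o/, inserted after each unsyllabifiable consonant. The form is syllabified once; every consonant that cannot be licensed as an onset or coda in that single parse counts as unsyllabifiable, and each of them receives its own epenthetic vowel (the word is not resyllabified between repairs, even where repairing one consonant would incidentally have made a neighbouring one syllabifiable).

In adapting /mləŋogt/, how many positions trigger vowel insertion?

3

The unsyllabifiable consonants are /m/, /g/, /t/; each receives one epenthetic vowel.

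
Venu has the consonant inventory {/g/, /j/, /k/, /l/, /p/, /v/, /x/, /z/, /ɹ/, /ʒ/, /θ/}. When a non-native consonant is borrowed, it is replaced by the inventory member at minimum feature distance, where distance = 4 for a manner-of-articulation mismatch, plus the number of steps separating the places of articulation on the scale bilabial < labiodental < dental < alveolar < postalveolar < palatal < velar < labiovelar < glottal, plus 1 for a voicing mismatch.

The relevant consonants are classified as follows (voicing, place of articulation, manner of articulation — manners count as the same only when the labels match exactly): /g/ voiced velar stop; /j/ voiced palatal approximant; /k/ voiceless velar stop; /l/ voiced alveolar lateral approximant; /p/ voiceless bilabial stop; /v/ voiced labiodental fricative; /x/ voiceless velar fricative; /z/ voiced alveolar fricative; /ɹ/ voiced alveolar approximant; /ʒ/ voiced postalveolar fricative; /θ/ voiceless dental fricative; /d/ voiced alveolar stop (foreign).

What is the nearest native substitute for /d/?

g

/g/ is closest: same manner (stop), place distance 3 (alveolar→velar), same voicing; total 3. Next closest is /k/ at distance 4.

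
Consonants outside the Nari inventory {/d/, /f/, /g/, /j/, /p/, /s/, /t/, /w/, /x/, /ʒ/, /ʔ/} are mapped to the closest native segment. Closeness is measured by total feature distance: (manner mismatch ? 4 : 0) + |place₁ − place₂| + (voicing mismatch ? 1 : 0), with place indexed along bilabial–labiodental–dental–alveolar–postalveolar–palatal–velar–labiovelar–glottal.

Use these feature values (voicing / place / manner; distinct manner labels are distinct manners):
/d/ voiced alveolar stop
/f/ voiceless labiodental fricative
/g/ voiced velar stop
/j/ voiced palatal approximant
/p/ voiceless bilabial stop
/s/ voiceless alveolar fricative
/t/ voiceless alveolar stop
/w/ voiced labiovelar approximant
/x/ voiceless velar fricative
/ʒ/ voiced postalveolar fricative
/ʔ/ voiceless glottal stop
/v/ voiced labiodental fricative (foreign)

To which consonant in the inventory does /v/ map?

/f/ is closest: same manner (fricative), place distance 0 (labiodental→labiodental), voicing differs (+1); total 1. Next closest is /s/ at distance 3.

f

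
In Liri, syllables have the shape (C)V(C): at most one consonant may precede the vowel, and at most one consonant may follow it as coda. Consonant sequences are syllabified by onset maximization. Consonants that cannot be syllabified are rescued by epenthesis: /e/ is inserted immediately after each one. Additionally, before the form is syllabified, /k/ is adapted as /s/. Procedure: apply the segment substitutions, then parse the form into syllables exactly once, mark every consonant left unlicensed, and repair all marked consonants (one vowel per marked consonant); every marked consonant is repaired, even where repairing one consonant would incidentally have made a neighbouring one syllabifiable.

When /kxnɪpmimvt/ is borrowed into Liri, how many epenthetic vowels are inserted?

4

After substitution the input is /sxnɪpmimvt/.
The unsyllabifiable consonants are /s/, /x/, /v/, /t/; each receives one epenthetic vowel.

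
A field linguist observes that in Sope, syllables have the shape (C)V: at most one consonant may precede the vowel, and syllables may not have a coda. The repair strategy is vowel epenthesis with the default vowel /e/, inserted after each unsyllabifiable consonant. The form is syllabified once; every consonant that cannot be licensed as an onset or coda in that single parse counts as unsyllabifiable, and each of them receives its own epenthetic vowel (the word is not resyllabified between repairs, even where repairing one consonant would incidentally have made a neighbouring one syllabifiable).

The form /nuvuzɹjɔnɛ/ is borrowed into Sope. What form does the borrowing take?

Under (C)V, the unsyllabifiable consonants are /z/, /ɹ/ (no codas are permitted; onsets are limited to one consonant).
Each unlicensed consonant becomes the onset of a new syllable: /z/ → /ze/, /ɹ/ → /ɹe/.

nuvuzeɹejɔnɛ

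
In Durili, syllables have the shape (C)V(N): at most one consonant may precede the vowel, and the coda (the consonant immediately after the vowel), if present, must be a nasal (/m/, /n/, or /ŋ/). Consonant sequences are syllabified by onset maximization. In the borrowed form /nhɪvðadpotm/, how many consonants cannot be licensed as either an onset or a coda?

The consonants /n/, /v/, /d/, /t/, /m/ cannot be parsed into a legal (C)V(N) syllable (only a nasal (/m/, /n/, or /ŋ/) is licensed in coda position; onsets are limited to one consonant).

5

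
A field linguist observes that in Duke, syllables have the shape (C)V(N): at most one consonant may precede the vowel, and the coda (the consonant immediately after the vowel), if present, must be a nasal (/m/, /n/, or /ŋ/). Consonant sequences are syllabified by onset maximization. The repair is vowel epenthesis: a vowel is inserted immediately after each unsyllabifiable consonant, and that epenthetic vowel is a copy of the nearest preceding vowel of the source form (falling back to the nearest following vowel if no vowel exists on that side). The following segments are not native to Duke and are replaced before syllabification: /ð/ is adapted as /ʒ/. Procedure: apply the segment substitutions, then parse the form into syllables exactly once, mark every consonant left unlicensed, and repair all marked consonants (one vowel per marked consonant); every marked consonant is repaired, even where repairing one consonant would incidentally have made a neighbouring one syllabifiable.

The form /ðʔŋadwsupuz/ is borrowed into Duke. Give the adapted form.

Substitution: /ð/ → /ʒ/, giving /ʒʔŋadwsupuz/.
Syllabifying with onset maximization leaves /ʒ/, /ʔ/, /d/, /w/, /z/ stranded (only a nasal (/m/, /n/, or /ŋ/) is licensed in coda position; onsets are limited to one consonant).
Each unlicensed consonant becomes the onset of a new syllable: /ʒ/ → /ʒa/, /ʔ/ → /ʔa/, /d/ → /da/, /w/ → /wa/, /z/ → /zu/.

ʒaʔaŋadawasupuzu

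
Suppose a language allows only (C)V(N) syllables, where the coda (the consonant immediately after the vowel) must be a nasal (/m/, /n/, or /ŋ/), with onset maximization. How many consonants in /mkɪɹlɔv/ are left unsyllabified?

3

The consonants /m/, /ɹ/, /v/ cannot be parsed into a legal (C)V(N) syllable (only a nasal (/m/, /n/, or /ŋ/) is licensed in coda position; onsets are limited to one consonant).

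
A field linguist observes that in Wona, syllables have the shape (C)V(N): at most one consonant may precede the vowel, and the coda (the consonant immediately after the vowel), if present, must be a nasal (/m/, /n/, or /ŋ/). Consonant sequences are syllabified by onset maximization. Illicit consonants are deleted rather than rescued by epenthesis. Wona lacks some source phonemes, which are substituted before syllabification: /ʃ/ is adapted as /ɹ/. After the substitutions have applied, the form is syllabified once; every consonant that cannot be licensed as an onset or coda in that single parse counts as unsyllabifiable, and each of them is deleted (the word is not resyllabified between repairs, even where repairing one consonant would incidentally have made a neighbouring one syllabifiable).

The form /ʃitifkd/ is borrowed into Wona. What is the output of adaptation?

ɹiti

Substitution: /ʃ/ → /ɹ/, giving /ɹitifkd/.
Under (C)V(N), the unsyllabifiable consonants are /f/, /k/, /d/ (only a nasal (/m/, /n/, or /ŋ/) is licensed in coda position; onsets are limited to one consonant).
Each unlicensed consonant is deleted: /f/, /k/, /d/.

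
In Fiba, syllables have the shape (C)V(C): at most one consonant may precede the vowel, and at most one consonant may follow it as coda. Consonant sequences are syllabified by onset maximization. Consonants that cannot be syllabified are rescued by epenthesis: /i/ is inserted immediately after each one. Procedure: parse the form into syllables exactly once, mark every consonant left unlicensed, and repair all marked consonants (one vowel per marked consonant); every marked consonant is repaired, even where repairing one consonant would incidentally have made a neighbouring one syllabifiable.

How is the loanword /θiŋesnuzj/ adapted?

Under (C)V(C), the unsyllabifiable consonants are /j/ (at most one coda consonant is licensed; onsets are limited to one consonant).
Each unlicensed consonant becomes the onset of a new syllable: /j/ → /ji/.

θiŋesnuzji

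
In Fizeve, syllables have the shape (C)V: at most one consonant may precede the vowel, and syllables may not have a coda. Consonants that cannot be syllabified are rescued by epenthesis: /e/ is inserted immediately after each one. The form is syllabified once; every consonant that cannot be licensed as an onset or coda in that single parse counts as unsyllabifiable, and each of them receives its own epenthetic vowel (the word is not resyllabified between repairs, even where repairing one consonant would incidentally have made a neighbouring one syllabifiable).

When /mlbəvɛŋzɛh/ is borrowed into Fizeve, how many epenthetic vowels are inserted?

4

The unsyllabifiable consonants are /m/, /l/, /ŋ/, /h/; each receives one epenthetic vowel.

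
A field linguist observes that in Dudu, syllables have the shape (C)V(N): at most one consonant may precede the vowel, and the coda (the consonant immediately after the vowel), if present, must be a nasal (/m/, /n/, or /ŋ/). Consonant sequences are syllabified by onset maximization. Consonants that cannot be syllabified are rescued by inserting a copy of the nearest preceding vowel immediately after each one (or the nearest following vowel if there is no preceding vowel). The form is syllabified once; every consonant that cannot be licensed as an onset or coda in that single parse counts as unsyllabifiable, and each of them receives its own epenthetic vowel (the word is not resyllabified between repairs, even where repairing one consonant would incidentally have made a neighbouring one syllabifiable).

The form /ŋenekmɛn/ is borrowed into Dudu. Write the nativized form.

ŋenekemɛn

The consonants /k/ cannot be parsed into a legal (C)V(N) syllable (only a nasal (/m/, /n/, or /ŋ/) is licensed in coda position; onsets are limited to one consonant).
Epenthesis after each stranded consonant: /k/ → /ke/.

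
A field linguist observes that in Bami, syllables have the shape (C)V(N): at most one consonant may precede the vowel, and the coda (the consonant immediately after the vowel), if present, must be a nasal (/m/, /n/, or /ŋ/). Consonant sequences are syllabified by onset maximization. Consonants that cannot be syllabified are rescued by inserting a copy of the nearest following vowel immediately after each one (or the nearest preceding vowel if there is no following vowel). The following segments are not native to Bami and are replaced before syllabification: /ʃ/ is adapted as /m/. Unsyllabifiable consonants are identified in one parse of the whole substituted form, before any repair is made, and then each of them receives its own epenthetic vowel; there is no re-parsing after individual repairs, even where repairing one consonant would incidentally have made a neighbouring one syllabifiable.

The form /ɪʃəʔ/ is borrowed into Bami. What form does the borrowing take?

ɪməʔə

Substitution: /ʃ/ → /m/, giving /ɪməʔ/.
The consonants /ʔ/ cannot be parsed into a legal (C)V(N) syllable (only a nasal (/m/, /n/, or /ŋ/) is licensed in coda position; onsets are limited to one consonant).
Epenthesis after each stranded consonant: /ʔ/ → /ʔə/.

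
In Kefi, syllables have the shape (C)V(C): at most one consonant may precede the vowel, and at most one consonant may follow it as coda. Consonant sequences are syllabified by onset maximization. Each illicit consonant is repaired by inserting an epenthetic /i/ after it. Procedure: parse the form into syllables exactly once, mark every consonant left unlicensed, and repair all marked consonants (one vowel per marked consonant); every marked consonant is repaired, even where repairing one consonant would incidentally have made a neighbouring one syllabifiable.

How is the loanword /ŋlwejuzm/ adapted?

ŋiliwejuzmi

Syllabifying with onset maximization leaves /ŋ/, /l/, /m/ stranded (at most one coda consonant is licensed; onsets are limited to one consonant).
Inserting the epenthetic vowel yields /ŋ/ → /ŋi/, /l/ → /li/, /m/ → /mi/.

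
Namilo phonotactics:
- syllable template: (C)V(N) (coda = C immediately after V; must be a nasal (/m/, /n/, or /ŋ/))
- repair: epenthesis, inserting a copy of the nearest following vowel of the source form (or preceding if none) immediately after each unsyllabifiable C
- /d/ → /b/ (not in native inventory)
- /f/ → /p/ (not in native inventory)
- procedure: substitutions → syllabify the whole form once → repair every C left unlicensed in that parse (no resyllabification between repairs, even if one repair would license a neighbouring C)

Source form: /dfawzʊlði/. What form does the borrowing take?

Substitution: /d/ → /b/, /f/ → /p/, giving /bpawzʊlði/.
The consonants /b/, /w/, /l/ cannot be parsed into a legal (C)V(N) syllable (only a nasal (/m/, /n/, or /ŋ/) is licensed in coda position; onsets are limited to one consonant).
Inserting the epenthetic vowel yields /b/ → /ba/, /w/ → /wʊ/, /l/ → /li/.

bapawʊzʊliði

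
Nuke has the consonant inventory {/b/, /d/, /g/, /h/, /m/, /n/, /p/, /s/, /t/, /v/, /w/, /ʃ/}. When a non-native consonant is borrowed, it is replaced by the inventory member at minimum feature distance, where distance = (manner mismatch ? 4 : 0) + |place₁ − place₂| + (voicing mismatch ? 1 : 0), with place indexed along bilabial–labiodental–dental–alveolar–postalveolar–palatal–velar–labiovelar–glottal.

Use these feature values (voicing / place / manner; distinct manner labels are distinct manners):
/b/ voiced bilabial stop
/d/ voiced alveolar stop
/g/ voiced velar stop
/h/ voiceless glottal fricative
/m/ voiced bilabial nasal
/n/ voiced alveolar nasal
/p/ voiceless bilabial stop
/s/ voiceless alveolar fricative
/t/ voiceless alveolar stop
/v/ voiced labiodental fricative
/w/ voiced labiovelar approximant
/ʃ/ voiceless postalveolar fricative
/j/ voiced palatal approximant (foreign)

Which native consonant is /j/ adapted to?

w

/w/ is closest: same manner (approximant), place distance 2 (palatal→labiovelar), same voicing; total 2. Next closest is /g/ at distance 5.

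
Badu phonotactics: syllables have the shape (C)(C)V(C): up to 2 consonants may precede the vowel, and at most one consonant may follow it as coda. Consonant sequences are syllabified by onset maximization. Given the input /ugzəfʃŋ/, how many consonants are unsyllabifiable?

Under (C)(C)V(C), the unsyllabifiable consonants are /ʃ/, /ŋ/ (at most one coda consonant is licensed; onsets may contain at most 2 consonants).

2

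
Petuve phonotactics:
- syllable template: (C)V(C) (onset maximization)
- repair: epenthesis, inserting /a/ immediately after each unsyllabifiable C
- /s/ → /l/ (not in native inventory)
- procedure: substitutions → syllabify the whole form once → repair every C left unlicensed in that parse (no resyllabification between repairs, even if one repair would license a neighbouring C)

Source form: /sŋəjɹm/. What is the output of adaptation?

laŋəjɹama

Substitution: /s/ → /l/, giving /lŋəjɹm/.
Under (C)V(C), the unsyllabifiable consonants are /l/, /ɹ/, /m/ (at most one coda consonant is licensed; onsets are limited to one consonant).
Epenthesis after each stranded consonant: /l/ → /la/, /ɹ/ → /ɹa/, /m/ → /ma/.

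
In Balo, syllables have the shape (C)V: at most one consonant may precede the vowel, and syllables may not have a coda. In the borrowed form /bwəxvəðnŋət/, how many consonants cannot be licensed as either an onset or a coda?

Syllabifying with onset maximization leaves /b/, /x/, /ð/, /n/, /t/ stranded (no codas are permitted; onsets are limited to one consonant).

5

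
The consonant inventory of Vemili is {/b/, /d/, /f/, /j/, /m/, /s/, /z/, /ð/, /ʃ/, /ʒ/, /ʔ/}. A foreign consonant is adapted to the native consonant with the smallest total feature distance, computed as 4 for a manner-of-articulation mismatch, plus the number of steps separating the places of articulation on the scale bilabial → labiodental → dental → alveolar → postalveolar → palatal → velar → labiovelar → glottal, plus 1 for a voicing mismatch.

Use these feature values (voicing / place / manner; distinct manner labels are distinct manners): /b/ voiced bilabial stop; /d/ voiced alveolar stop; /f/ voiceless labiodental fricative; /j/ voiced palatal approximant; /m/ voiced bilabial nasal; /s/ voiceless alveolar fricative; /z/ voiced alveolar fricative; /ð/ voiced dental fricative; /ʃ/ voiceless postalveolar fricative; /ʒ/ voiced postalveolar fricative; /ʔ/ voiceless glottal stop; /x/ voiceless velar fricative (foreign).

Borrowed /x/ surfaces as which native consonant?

/ʃ/ is closest: same manner (fricative), place distance 2 (velar→postalveolar), same voicing; total 2. Next closest is /s/ at distance 3.

ʃ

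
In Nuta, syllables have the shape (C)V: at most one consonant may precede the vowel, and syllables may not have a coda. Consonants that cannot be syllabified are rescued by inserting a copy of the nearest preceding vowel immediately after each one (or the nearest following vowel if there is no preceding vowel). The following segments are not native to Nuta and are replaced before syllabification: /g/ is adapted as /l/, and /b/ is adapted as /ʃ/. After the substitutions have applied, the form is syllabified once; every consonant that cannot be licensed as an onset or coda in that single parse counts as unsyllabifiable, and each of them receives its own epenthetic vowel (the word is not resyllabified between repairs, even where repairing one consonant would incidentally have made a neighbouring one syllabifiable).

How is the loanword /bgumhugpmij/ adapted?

Substitution: /b/ → /ʃ/, /g/ → /l/, giving /ʃlumhulpmij/.
Under (C)V, the unsyllabifiable consonants are /ʃ/, /m/, /l/, /p/, /j/ (no codas are permitted; onsets are limited to one consonant).
Each unlicensed consonant becomes the onset of a new syllable: /ʃ/ → /ʃu/, /m/ → /mu/, /l/ → /lu/, /p/ → /pu/, /j/ → /ji/.

ʃulumuhulupumiji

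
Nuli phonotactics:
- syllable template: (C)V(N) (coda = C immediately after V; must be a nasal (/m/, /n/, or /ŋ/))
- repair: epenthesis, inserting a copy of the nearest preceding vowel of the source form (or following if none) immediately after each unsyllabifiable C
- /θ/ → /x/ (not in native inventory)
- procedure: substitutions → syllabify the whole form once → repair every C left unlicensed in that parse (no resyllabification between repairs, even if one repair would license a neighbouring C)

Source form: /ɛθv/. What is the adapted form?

Substitution: /θ/ → /x/, giving /ɛxv/.
Syllabifying with onset maximization leaves /x/, /v/ stranded (only a nasal (/m/, /n/, or /ŋ/) is licensed in coda position; onsets are limited to one consonant).
Epenthesis after each stranded consonant: /x/ → /xɛ/, /v/ → /vɛ/.

ɛxɛvɛ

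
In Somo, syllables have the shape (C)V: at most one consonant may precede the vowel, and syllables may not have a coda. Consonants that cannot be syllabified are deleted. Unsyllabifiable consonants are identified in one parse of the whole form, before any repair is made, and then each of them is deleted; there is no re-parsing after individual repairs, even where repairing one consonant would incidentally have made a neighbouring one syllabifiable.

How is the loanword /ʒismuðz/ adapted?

Syllabifying with onset maximization leaves /s/, /ð/, /z/ stranded (no codas are permitted; onsets are limited to one consonant).
Each unlicensed consonant is deleted: /s/, /ð/, /z/.

ʒimu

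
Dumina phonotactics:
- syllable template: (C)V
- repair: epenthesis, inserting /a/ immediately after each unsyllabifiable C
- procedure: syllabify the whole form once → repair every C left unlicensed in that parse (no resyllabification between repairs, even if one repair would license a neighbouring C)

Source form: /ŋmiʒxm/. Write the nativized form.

Syllabifying with onset maximization leaves /ŋ/, /ʒ/, /x/, /m/ stranded (no codas are permitted; onsets are limited to one consonant).
Epenthesis after each stranded consonant: /ŋ/ → /ŋa/, /ʒ/ → /ʒa/, /x/ → /xa/, /m/ → /ma/.

ŋamiʒaxama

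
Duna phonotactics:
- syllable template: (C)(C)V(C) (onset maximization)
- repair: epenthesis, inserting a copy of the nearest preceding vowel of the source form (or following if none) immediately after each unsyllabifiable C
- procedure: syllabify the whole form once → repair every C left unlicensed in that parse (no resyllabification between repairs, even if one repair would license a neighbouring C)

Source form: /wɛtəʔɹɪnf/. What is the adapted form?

wɛtəʔɹɪnfɪ

The consonants /f/ cannot be parsed into a legal (C)(C)V(C) syllable (at most one coda consonant is licensed; onsets may contain at most 2 consonants).
Epenthesis after each stranded consonant: /f/ → /fɪ/.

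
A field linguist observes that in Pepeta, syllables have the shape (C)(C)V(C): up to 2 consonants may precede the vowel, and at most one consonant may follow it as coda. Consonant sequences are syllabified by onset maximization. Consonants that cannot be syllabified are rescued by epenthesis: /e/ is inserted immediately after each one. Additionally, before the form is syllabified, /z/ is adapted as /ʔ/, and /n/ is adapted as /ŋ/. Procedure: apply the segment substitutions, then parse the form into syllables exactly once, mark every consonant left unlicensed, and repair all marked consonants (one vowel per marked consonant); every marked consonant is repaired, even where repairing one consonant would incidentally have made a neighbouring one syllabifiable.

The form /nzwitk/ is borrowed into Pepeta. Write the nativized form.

Substitution: /n/ → /ŋ/, /z/ → /ʔ/, giving /ŋʔwitk/.
The consonants /ŋ/, /k/ cannot be parsed into a legal (C)(C)V(C) syllable (at most one coda consonant is licensed; onsets may contain at most 2 consonants).
Each unlicensed consonant becomes the onset of a new syllable: /ŋ/ → /ŋe/, /k/ → /ke/.

ŋeʔwitke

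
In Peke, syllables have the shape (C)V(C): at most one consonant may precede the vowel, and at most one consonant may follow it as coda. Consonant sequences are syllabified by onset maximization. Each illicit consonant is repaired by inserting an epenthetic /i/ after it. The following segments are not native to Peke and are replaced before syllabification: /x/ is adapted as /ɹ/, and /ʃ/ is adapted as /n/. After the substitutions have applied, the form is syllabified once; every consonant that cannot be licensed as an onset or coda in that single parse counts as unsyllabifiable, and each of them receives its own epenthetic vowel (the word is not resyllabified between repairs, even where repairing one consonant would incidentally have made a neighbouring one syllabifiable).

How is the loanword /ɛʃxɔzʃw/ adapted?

ɛnɹɔzniwi

Substitution: /ʃ/ → /n/, /x/ → /ɹ/, giving /ɛnɹɔznw/.
The consonants /n/, /w/ cannot be parsed into a legal (C)V(C) syllable (at most one coda consonant is licensed; onsets are limited to one consonant).
Inserting the epenthetic vowel yields /n/ → /ni/, /w/ → /wi/.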